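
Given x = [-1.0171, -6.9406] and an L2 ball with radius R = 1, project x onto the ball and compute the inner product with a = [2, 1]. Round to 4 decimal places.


Step 1: Compute ||x|| (intermediates to 6 decimals).
||x|| = sqrt((-1.0171)^2 + (-6.9406)^2) = 7.014729
Step 2: Project.
Since ||x|| > R, scale = R/||x|| = 1/7.014729 = 0.142557, proj(x) = scale * x
proj(x) = [-0.144995, -0.989431]
Step 3: Dot product.
a^T * proj(x) = 2*(-0.144995) + 1*(-0.989431) = -1.2794


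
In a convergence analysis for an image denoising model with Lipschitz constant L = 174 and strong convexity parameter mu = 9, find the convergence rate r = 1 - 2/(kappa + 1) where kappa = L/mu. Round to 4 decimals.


Step 1: Compute the condition number.
kappa = L/mu = 174/9 = 19.3333
Step 2: Compute the convergence rate.
r = 1 - 2/(kappa + 1) = 1 - 2*mu/(L + mu) = (L - mu)/(L + mu) = 165/183 = 0.9016


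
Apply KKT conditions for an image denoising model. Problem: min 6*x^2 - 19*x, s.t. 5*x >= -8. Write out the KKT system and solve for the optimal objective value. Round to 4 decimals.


Step 1: Try lambda = 0 (constraint inactive).
Stationarity: 2*6*x - 19 = 0
x* = 19/(2*6) = 19/12 = 1.5833 (rounded; the exact value 19/12 is used below)
Check constraint: 5*1.5833 = 7.9165 >= -8 -- satisfied.
Step 2: Compute optimal value.
f(x*) = 6*(19/12)^2 - 19*(19/12) = -15.0417


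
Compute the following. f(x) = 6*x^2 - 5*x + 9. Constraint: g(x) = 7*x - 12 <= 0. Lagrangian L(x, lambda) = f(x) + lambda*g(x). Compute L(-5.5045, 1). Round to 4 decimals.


Step 1: Evaluate f(x).
f(-5.5045) = 6*(-5.5045)^2 - 5*(-5.5045) + 9 = 218.3196
Step 2: Evaluate g(x).
g(-5.5045) = 7*-5.5045 - 12 = -50.5315
Step 3: Compute Lagrangian.
L = 218.3196 + 1*-50.5315 = 167.7881


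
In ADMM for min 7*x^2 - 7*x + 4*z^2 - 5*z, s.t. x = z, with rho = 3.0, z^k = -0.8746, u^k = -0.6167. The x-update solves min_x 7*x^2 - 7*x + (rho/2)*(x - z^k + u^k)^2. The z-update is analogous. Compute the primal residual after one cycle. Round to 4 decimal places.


ADMM iteration with rho = 3.0, z^k = -0.8746, u^k = -0.6167
Step 1: x-update.
Minimize 7*x^2 - 7*x + (3.0/2)*(x + 0.8746 - 0.6167)^2
FOC: (2*7 + 3.0)*x = 7 + 3.0*(-0.8746 + 0.6167)
x^{k+1} = 0.3663
Step 2: z-update.
Minimize 4*z^2 - 5*z + (3.0/2)*(0.3663 - z - 0.6167)^2
FOC: (2*4 + 3.0)*z = 5 + 3.0*(0.3663 - 0.6167)
z^{k+1} = 0.3862
Step 3: u-update.
u^{k+1} = -0.6167 + 0.3663 - 0.3862 = -0.6367
Step 4: Primal residual = |0.3663 - 0.3862| = 0.02


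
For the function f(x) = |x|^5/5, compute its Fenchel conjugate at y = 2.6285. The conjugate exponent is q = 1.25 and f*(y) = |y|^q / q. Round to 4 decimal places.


The conjugate exponent q satisfies 1/p + 1/q = 1.
p = 5, so q = 5/(5 - 1) = 1.25
|y|^q = 2.6285^1.25 = 3.3468
f*(2.6285) = 3.3468 / 1.25 = 2.6775


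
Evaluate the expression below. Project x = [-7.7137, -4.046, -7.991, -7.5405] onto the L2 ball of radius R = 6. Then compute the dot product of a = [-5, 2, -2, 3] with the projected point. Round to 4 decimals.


Step 1: Compute ||x|| (intermediates to 6 decimals).
||x|| = sqrt((-7.7137)^2 + (-4.046)^2 + (-7.991)^2 + (-7.5405)^2) = 14.020931
Step 2: Project.
Since ||x|| > R, scale = R/||x|| = 6/14.020931 = 0.427932, proj(x) = scale * x
proj(x) = [-3.300939, -1.731413, -3.419605, -3.226821]
Step 3: Dot product.
a^T * proj(x) = -5*(-3.300939) + 2*(-1.731413) - 2*(-3.419605) + 3*(-3.226821) = 10.2006


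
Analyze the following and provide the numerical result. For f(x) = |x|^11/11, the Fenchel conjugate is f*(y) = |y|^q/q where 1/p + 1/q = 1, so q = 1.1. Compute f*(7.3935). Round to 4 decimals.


The conjugate exponent q satisfies 1/p + 1/q = 1.
p = 11, so q = 11/(11 - 1) = 1.1
|y|^q = 7.3935^1.1 = 9.031
f*(7.3935) = 9.031 / 1.1 = 8.21


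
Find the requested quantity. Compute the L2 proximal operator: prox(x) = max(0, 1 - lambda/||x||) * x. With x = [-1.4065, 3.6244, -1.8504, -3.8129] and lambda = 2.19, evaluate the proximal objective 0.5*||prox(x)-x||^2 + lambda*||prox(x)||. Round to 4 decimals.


Step 1: Compute ||x||.
||x|| = 5.7512
Step 2: Compute scaling factor.
scale = max(0, 1 - 2.19/5.7512) = 0.6192
Step 3: prox(x) = [-0.8709, 2.2443, -1.1458, -2.361]
||prox(x)|| = 3.5612
Step 4: Proximal objective.
0.5*||prox-x||^2 = 2.3981
lambda*||prox|| = 7.799
Total = 10.1972


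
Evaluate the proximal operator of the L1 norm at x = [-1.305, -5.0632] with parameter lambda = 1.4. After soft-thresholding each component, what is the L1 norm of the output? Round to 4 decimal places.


Soft-thresholding with lambda = 1.4:
prox(-1.305) = sign(-1.305)*max(|-1.305| - 1.4, 0) = 0.0
prox(-5.0632) = sign(-5.0632)*max(|-5.0632| - 1.4, 0) = -3.6632
prox(x) = [0.0, -3.6632]
||prox(x)||_1 = 0.0 + 3.6632 = 3.6632


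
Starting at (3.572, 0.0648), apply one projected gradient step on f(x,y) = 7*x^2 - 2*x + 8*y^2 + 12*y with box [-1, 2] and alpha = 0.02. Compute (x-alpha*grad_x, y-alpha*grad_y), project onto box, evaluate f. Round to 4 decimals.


Step 1: Compute gradient at (3.572, 0.0648).
grad_x = 2*7*3.572 - 2 = 48.008
grad_y = 2*8*0.0648 + 12 = 13.0368
Step 2: Gradient step.
x_raw = 3.572 - 0.02*48.008 = 2.6118
y_raw = 0.0648 - 0.02*13.0368 = -0.1959
Step 3: Project onto [-1, 2].
x_proj = clip(2.6118) = 2.0
y_proj = clip(-0.1959) = -0.1959
Step 4: Evaluate f.
f(2.0, -0.1959) = 21.9559


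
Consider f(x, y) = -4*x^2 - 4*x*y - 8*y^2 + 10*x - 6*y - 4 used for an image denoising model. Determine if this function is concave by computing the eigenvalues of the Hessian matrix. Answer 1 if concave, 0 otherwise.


The Hessian of f(x,y) = -4*x^2 - 4*x*y - 8*y^2 + 10*x - 6*y - 4 is:
H = [[-8, -4], [-4, -16]]
Trace = -8 - 16 = -24
Determinant = -8*-16 - (-4)^2 = 112
Discriminant = (-24)^2 - 4*112 = 128.0
Eigenvalues: lambda_1 = -17.6569, lambda_2 = -6.3431
The function is concave.

1


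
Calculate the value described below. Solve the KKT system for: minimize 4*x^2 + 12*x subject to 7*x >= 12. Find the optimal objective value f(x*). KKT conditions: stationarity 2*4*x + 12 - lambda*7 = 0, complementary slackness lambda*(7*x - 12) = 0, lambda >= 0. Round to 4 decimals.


Step 1: Try lambda = 0 (constraint inactive).
x_unc = -12/(2*4) = -1.5
Check: 7*-1.5 = -10.5 < 12 -- violated!
Step 2: Constraint must be active: 7*x = 12
x* = 12/7 = 1.7143 (rounded; the exact value 12/7 is used below)
lambda = (2*4*(12/7) + 12)/7 = 3.6735
Step 3: Compute optimal value.
f(x*) = 4*(12/7)^2 + 12*(12/7) = 32.3265


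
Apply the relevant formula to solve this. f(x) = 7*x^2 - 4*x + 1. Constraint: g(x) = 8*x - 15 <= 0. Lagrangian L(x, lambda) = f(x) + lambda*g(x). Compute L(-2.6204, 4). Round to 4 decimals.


Step 1: Evaluate f(x).
f(-2.6204) = 7*(-2.6204)^2 - 4*(-2.6204) + 1 = 59.5471
Step 2: Evaluate g(x).
g(-2.6204) = 8*-2.6204 - 15 = -35.9632
Step 3: Compute Lagrangian.
L = 59.5471 + 4*-35.9632 = -84.3057


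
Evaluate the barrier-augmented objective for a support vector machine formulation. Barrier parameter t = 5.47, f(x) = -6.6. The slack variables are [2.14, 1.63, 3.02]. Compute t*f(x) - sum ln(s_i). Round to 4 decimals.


Step 1: Compute log-barrier.
ln values: [0.7608, 0.4886, 1.1053]
phi = -(0.7608 + 0.4886 + 1.1053) = -2.3546
Step 2: Compute augmented objective.
t*f(x) = 5.47*-6.6 = -36.102
Total = -36.102 - 2.3546 = -38.4566


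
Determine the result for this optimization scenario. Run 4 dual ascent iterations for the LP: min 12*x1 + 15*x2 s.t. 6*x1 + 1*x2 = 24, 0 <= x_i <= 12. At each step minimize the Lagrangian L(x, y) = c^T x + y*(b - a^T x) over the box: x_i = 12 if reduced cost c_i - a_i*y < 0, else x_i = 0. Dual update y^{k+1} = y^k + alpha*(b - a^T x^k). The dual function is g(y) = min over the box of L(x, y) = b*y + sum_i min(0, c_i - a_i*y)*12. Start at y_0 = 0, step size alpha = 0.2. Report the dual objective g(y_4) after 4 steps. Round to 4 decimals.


Dual ascent for LP: min 12*x1 + 15*x2, 6*x1 + 1*x2 = 24, 0 <= x_i <= 12
Step 1: y^k = 0.0, reduced costs: (12.0, 15.0)
  x^k = (0.0, 0.0), subgradient = b - a^T x = 24.0
  y^{k+1} = 0.0 + 0.2*24.0 = 4.8
Step 2: y^k = 4.8, reduced costs: (-16.8, 10.2)
  x^k = (12.0, 0.0), subgradient = b - a^T x = -48.0
  y^{k+1} = 4.8 + 0.2*-48.0 = -4.8
Step 3: y^k = -4.8, reduced costs: (40.8, 19.8)
  x^k = (0.0, 0.0), subgradient = b - a^T x = 24.0
  y^{k+1} = -4.8 + 0.2*24.0 = 0.0
Step 4: y^k = 0.0, reduced costs: (12.0, 15.0)
  x^k = (0.0, 0.0), subgradient = b - a^T x = 24.0
  y^{k+1} = 0.0 + 0.2*24.0 = 4.8
Dual objective at y_4 = 4.8: reduced costs (-16.8, 10.2), box minimizer x = (12.0, 0.0)
g(y_4) = b*y + (c1 - a1*y)*x1 + (c2 - a2*y)*x2 = 24*4.8 + (-16.8)*12.0 + 10.2*0.0 = 115.2 - 201.6 + 0.0 = -86.4


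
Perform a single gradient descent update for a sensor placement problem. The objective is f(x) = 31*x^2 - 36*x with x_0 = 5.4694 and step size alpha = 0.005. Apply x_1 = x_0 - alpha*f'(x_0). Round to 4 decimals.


We compute the gradient at x_0 and apply the update.
f'(x) = 62*x - 36
f'(5.4694) = 62*5.4694 - 36 = 303.1028
x_1 = 5.4694 - 0.005*303.1028 = 3.9539


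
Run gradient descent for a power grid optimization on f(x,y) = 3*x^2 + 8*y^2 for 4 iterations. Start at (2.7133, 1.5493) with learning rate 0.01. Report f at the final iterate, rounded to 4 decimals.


Gradient descent on f(x,y) = 3*x^2 + 8*y^2.
Starting point: (2.7133, 1.5493), alpha = 0.01
Step 1: grad_x = 2*3*2.7133 = 16.2798, grad_y = 2*8*1.5493 = 24.7888
  x_1 = 2.7133 - 0.01*16.2798 = 2.5505
  y_1 = 1.5493 - 0.01*24.7888 = 1.3014
Step 2: grad_x = 2*3*2.5505 = 15.303, grad_y = 2*8*1.3014 = 20.8226
  x_2 = 2.5505 - 0.01*15.303 = 2.3975
  y_2 = 1.3014 - 0.01*20.8226 = 1.0932
Step 3: grad_x = 2*3*2.3975 = 14.3848, grad_y = 2*8*1.0932 = 17.491
  x_3 = 2.3975 - 0.01*14.3848 = 2.2536
  y_3 = 1.0932 - 0.01*17.491 = 0.9183
Step 4: grad_x = 2*3*2.2536 = 13.5217, grad_y = 2*8*0.9183 = 14.6924
  x_4 = 2.2536 - 0.01*13.5217 = 2.1184
  y_4 = 0.9183 - 0.01*14.6924 = 0.7714
f(2.1184, 0.7714) = 3*2.1184^2 + 8*0.7714^2 = 18.2228


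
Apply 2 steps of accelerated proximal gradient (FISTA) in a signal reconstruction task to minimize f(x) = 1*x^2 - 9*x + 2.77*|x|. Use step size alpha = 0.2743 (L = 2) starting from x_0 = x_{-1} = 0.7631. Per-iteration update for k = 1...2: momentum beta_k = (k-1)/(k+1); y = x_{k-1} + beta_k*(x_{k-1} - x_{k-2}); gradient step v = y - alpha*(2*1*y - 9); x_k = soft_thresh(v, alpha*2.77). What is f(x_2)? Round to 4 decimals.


FISTA on f(x) = 1*x^2 - 9*x + 2.77*|x|
L = 2, alpha = 0.2743
Iteration 1: beta = 0.0, y = 0.7631 + 0.0*(0.7631 - 0.7631) = 0.7631
  grad(y) = -7.4738, v = y - alpha*grad = 2.8132
  prox(v) = soft_thresh(2.8132, 0.7598) = 2.0534
Iteration 2: beta = 0.3333, y = 2.0534 + 0.3333*(2.0534 - 0.7631) = 2.4834
  grad(y) = -4.0331, v = y - alpha*grad = 3.5897
  prox(v) = soft_thresh(3.5897, 0.7598) = 2.8299
f(x_2) = 1*2.8299^2 - 9*2.8299 + 2.77*|2.8299| = -9.6219


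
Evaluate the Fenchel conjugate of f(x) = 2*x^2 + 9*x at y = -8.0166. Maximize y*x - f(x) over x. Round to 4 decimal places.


f*(y) = sup_x {y*x - a*x^2 - b*x} = sup_x {(y-b)*x - a*x^2}
FOC: (y - b) - 2a*x = 0 => x* = (y - b)/(2a)
x* = (-8.0166 - 9)/(2*2) = -4.2542
f*(-8.0166) = (y-b)^2/(4a) = (-8.0166 - 9)^2/(4*2)
= 289.5647/8 = 36.1956


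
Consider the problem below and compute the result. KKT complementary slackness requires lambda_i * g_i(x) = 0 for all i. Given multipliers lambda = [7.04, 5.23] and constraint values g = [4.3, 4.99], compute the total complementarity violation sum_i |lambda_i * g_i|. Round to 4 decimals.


KKT complementary slackness check:
lambda_1 * g_1 = 7.04 * 4.3 = 30.272
lambda_2 * g_2 = 5.23 * 4.99 = 26.0977
Total violation = 30.272 + 26.0977 = 56.3697


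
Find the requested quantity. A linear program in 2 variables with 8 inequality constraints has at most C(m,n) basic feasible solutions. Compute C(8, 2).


Each vertex corresponds to some choice of n active constraints out of m, so the number of vertices is at most C(m, n) = m! / (n!(m-n)!).
m = 8, n = 2
Numerator: 8 * 7
Denominator: 2! = 2
C(8, 2) = 28


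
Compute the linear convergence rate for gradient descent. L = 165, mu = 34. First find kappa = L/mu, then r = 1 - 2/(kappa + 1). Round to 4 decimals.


Step 1: Compute the condition number.
kappa = L/mu = 165/34 = 4.8529
Step 2: Compute the convergence rate.
r = 1 - 2/(kappa + 1) = 1 - 2*mu/(L + mu) = (L - mu)/(L + mu) = 131/199 = 0.6583


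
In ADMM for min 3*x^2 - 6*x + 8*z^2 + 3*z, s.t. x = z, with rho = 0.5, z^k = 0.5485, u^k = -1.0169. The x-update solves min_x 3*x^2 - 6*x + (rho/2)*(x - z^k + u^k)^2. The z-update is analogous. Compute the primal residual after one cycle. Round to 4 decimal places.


ADMM iteration with rho = 0.5, z^k = 0.5485, u^k = -1.0169
Step 1: x-update.
Minimize 3*x^2 - 6*x + (0.5/2)*(x - 0.5485 - 1.0169)^2
FOC: (2*3 + 0.5)*x = 6 + 0.5*(0.5485 + 1.0169)
x^{k+1} = 1.0435
Step 2: z-update.
Minimize 8*z^2 + 3*z + (0.5/2)*(1.0435 - z - 1.0169)^2
FOC: (2*8 + 0.5)*z = -3 + 0.5*(1.0435 - 1.0169)
z^{k+1} = -0.181
Step 3: u-update.
u^{k+1} = -1.0169 + 1.0435 + 0.181 = 0.2076
Step 4: Primal residual = |1.0435 + 0.181| = 1.2245


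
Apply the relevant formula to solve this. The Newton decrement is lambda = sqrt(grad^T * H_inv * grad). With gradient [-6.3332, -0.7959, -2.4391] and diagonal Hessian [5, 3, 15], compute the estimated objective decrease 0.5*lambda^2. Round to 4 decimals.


Step 1: H is diagonal, so H^(-1) * g = [-1.2666, -0.2653, -0.1626].
Step 2: g^T H^(-1) g = sum_i g_i^2 / H_ii
  = (-6.3332)^2/5 + (-0.7959)^2/3 + (-2.4391)^2/15
  = 8.0219 + 0.2112 + 0.3966 = 8.6297
Step 3: Objective decrease = 0.5 * g^T H^(-1) g = 4.3148


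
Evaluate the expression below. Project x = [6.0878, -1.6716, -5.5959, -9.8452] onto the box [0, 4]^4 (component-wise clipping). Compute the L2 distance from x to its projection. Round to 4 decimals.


Project each component onto [0, 4].
clip(6.0878) = 4.0, clip(-1.6716) = 0.0, clip(-5.5959) = 0.0, clip(-9.8452) = 0.0
Projection = [4.0, 0.0, 0.0, 0.0]
Squared diffs: [4.3589, 2.7942, 31.3141, 96.928]
Distance = sqrt(135.3952) = 11.6359


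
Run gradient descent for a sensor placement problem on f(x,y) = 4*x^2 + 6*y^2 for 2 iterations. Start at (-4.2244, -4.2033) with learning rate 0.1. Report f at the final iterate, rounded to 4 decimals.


Gradient descent on f(x,y) = 4*x^2 + 6*y^2.
Starting point: (-4.2244, -4.2033), alpha = 0.1
Step 1: grad_x = 2*4*-4.2244 = -33.7952, grad_y = 2*6*-4.2033 = -50.4396
  x_1 = -4.2244 - 0.1*-33.7952 = -0.8449
  y_1 = -4.2033 - 0.1*-50.4396 = 0.8407
Step 2: grad_x = 2*4*-0.8449 = -6.759, grad_y = 2*6*0.8407 = 10.0879
  x_2 = -0.8449 - 0.1*-6.759 = -0.169
  y_2 = 0.8407 - 0.1*10.0879 = -0.1681
f(-0.169, -0.1681) = 4*(-0.169)^2 + 6*(-0.1681)^2 = 0.2838


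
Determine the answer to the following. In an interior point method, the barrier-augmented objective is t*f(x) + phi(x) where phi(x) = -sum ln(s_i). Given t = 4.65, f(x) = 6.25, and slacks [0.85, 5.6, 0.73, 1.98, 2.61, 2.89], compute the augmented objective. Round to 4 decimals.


Step 1: Compute log-barrier.
ln values: [-0.1625, 1.7228, -0.3147, 0.6831, 0.9594, 1.0613]
phi = -(-0.1625 + 1.7228 - 0.3147 + 0.6831 + 0.9594 + 1.0613) = -3.9492
Step 2: Compute augmented objective.
t*f(x) = 4.65*6.25 = 29.0625
Total = 29.0625 - 3.9492 = 25.1133


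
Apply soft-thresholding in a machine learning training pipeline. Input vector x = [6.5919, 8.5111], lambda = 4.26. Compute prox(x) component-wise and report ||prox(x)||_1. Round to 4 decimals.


Soft-thresholding with lambda = 4.26:
prox(6.5919) = sign(6.5919)*max(|6.5919| - 4.26, 0) = 2.3319
prox(8.5111) = sign(8.5111)*max(|8.5111| - 4.26, 0) = 4.2511
prox(x) = [2.3319, 4.2511]
||prox(x)||_1 = 2.3319 + 4.2511 = 6.583


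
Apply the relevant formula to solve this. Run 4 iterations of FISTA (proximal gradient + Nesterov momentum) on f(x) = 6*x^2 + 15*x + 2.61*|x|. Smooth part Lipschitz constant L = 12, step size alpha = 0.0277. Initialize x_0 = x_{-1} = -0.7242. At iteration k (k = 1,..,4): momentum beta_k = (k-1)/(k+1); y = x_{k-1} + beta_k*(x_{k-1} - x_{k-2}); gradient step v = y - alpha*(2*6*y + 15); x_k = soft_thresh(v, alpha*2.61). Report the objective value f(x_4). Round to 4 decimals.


FISTA on f(x) = 6*x^2 + 15*x + 2.61*|x|
L = 12, alpha = 0.0277
Iteration 1: beta = 0.0, y = -0.7242 + 0.0*(-0.7242 + 0.7242) = -0.7242
  grad(y) = 6.3096, v = y - alpha*grad = -0.899
  prox(v) = soft_thresh(-0.899, 0.0723) = -0.8267
Iteration 2: beta = 0.3333, y = -0.8267 + 0.3333*(-0.8267 + 0.7242) = -0.8608
  grad(y) = 4.6699, v = y - alpha*grad = -0.9902
  prox(v) = soft_thresh(-0.9902, 0.0723) = -0.9179
Iteration 3: beta = 0.5, y = -0.9179 + 0.5*(-0.9179 + 0.8267) = -0.9635
  grad(y) = 3.4379, v = y - alpha*grad = -1.0587
  prox(v) = soft_thresh(-1.0587, 0.0723) = -0.9864
Iteration 4: beta = 0.6, y = -0.9864 + 0.6*(-0.9864 + 0.9179) = -1.0276
  grad(y) = 2.6692, v = y - alpha*grad = -1.1015
  prox(v) = soft_thresh(-1.1015, 0.0723) = -1.0292
f(x_4) = 6*(-1.0292)^2 + 15*(-1.0292) + 2.61*|-1.0292| = -6.3963


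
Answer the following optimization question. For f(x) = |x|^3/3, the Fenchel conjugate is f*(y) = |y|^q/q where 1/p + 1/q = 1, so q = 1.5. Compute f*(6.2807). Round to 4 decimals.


The conjugate exponent q satisfies 1/p + 1/q = 1.
p = 3, so q = 3/(3 - 1) = 1.5
|y|^q = 6.2807^1.5 = 15.7403
f*(6.2807) = 15.7403 / 1.5 = 10.4935


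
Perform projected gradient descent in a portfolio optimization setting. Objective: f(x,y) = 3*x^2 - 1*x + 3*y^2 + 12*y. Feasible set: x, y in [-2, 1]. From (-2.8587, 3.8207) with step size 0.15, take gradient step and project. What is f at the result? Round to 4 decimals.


Step 1: Compute gradient at (-2.8587, 3.8207).
grad_x = 2*3*-2.8587 - 1 = -18.1522
grad_y = 2*3*3.8207 + 12 = 34.9242
Step 2: Gradient step.
x_raw = -2.8587 - 0.15*-18.1522 = -0.1359
y_raw = 3.8207 - 0.15*34.9242 = -1.4179
Step 3: Project onto [-2, 1].
x_proj = clip(-0.1359) = -0.1359
y_proj = clip(-1.4179) = -1.4179
Step 4: Evaluate f.
f(-0.1359, -1.4179) = -10.7923


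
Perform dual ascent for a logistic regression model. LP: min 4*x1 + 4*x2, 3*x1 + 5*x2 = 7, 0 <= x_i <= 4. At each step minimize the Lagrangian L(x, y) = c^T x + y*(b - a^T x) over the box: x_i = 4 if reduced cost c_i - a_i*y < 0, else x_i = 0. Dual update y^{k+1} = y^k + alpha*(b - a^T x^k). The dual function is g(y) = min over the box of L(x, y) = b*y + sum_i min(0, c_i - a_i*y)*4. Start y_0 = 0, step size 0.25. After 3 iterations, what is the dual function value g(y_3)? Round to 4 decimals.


Dual ascent for LP: min 4*x1 + 4*x2, 3*x1 + 5*x2 = 7, 0 <= x_i <= 4
Step 1: y^k = 0.0, reduced costs: (4.0, 4.0)
  x^k = (0.0, 0.0), subgradient = b - a^T x = 7.0
  y^{k+1} = 0.0 + 0.25*7.0 = 1.75
Step 2: y^k = 1.75, reduced costs: (-1.25, -4.75)
  x^k = (4.0, 4.0), subgradient = b - a^T x = -25.0
  y^{k+1} = 1.75 + 0.25*-25.0 = -4.5
Step 3: y^k = -4.5, reduced costs: (17.5, 26.5)
  x^k = (0.0, 0.0), subgradient = b - a^T x = 7.0
  y^{k+1} = -4.5 + 0.25*7.0 = -2.75
Dual objective at y_3 = -2.75: reduced costs (12.25, 17.75), box minimizer x = (0.0, 0.0)
g(y_3) = b*y + (c1 - a1*y)*x1 + (c2 - a2*y)*x2 = 7*(-2.75) + 12.25*0.0 + 17.75*0.0 = -19.25 + 0.0 + 0.0 = -19.25


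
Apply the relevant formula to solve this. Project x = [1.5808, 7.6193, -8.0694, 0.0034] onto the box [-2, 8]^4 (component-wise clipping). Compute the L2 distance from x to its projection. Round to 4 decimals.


Project each component onto [-2, 8].
clip(1.5808) = 1.5808, clip(7.6193) = 7.6193, clip(-8.0694) = -2.0, clip(0.0034) = 0.0034
Projection = [1.5808, 7.6193, -2.0, 0.0034]
Squared diffs: [0.0, 0.0, 36.8376, 0.0]
Distance = sqrt(36.8376) = 6.0694


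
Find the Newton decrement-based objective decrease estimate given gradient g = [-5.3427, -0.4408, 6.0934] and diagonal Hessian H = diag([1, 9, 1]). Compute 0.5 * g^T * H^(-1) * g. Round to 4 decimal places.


Step 1: H is diagonal, so H^(-1) * g = [-5.3427, -0.049, 6.0934].
Step 2: g^T H^(-1) g = sum_i g_i^2 / H_ii
  = (-5.3427)^2/1 + (-0.4408)^2/9 + (6.0934)^2/1
  = 28.5444 + 0.0216 + 37.1295 = 65.6956
Step 3: Objective decrease = 0.5 * g^T H^(-1) g = 32.8478


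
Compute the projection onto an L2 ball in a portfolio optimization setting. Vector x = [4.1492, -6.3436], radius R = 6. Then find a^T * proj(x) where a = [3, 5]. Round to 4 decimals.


Step 1: Compute ||x|| (intermediates to 6 decimals).
||x|| = sqrt(4.1492^2 + (-6.3436)^2) = 7.580048
Step 2: Project.
Since ||x|| > R, scale = R/||x|| = 6/7.580048 = 0.791552, proj(x) = scale * x
proj(x) = [3.284308, -5.021289]
Step 3: Dot product.
a^T * proj(x) = 3*3.284308 + 5*(-5.021289) = -15.2535


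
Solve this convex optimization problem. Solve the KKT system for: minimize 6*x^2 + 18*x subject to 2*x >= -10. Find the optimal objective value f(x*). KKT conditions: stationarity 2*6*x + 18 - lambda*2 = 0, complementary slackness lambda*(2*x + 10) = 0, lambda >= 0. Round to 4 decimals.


Step 1: Try lambda = 0 (constraint inactive).
Stationarity: 2*6*x + 18 = 0
x* = -18/(2*6) = -1.5
Check constraint: 2*-1.5 = -3.0 >= -10 -- satisfied.
Step 2: Compute optimal value.
f(x*) = 6*(-1.5)^2 + 18*(-1.5) = -13.5


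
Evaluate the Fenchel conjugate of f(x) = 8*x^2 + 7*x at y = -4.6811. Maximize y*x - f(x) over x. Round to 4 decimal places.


f*(y) = sup_x {y*x - a*x^2 - b*x} = sup_x {(y-b)*x - a*x^2}
FOC: (y - b) - 2a*x = 0 => x* = (y - b)/(2a)
x* = (-4.6811 - 7)/(2*8) = -0.7301
f*(-4.6811) = (y-b)^2/(4a) = (-4.6811 - 7)^2/(4*8)
= 136.4481/32 = 4.264


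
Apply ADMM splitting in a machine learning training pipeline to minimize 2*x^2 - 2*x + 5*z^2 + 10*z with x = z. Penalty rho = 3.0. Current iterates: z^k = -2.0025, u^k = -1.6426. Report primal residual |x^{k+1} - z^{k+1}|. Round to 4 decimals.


ADMM iteration with rho = 3.0, z^k = -2.0025, u^k = -1.6426
Step 1: x-update.
Minimize 2*x^2 - 2*x + (3.0/2)*(x + 2.0025 - 1.6426)^2
FOC: (2*2 + 3.0)*x = 2 + 3.0*(-2.0025 + 1.6426)
x^{k+1} = 0.1315
Step 2: z-update.
Minimize 5*z^2 + 10*z + (3.0/2)*(0.1315 - z - 1.6426)^2
FOC: (2*5 + 3.0)*z = -10 + 3.0*(0.1315 - 1.6426)
z^{k+1} = -1.118
Step 3: u-update.
u^{k+1} = -1.6426 + 0.1315 + 1.118 = -0.3932
Step 4: Primal residual = |0.1315 + 1.118| = 1.2494


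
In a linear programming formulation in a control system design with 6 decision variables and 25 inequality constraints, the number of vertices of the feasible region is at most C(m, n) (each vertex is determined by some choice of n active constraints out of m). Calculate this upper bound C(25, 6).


Each vertex corresponds to some choice of n active constraints out of m, so the number of vertices is at most C(m, n) = m! / (n!(m-n)!).
m = 25, n = 6
Numerator: 25 * 24 * 23 * 22 * 21 * 20
Denominator: 6! = 720
C(25, 6) = 177100


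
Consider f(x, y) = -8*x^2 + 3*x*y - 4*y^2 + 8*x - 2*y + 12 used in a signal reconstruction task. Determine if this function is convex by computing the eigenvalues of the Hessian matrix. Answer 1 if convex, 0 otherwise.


The Hessian of f(x,y) = -8*x^2 + 3*x*y - 4*y^2 + 8*x - 2*y + 12 is:
H = [[-16, 3], [3, -8]]
Trace = -16 - 8 = -24
Determinant = -16*-8 - (3)^2 = 119
Discriminant = (-24)^2 - 4*119 = 100.0
Eigenvalues: lambda_1 = -17.0, lambda_2 = -7.0
The function is not convex.

0


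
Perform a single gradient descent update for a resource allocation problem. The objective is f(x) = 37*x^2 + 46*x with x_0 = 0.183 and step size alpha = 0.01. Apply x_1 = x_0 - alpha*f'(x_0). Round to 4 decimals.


We compute the gradient at x_0 and apply the update.
f'(x) = 74*x + 46
f'(0.183) = 74*0.183 + 46 = 59.542
x_1 = 0.183 - 0.01*59.542 = -0.4124


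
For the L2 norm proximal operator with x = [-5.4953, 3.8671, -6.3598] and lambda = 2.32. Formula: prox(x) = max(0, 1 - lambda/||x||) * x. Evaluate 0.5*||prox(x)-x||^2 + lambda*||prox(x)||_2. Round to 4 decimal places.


Step 1: Compute ||x||.
||x|| = 9.252
Step 2: Compute scaling factor.
scale = max(0, 1 - 2.32/9.252) = 0.7492
Step 3: prox(x) = [-4.1173, 2.8974, -4.765]
||prox(x)|| = 6.932
Step 4: Proximal objective.
0.5*||prox-x||^2 = 2.6912
lambda*||prox|| = 16.0822
Total = 18.7735


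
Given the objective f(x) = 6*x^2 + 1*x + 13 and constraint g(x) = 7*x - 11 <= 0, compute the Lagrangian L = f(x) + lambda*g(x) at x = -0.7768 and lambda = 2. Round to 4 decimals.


Step 1: Evaluate f(x).
f(-0.7768) = 6*(-0.7768)^2 + 1*(-0.7768) + 13 = 15.8437
Step 2: Evaluate g(x).
g(-0.7768) = 7*-0.7768 - 11 = -16.4376
Step 3: Compute Lagrangian.
L = 15.8437 + 2*-16.4376 = -17.0315


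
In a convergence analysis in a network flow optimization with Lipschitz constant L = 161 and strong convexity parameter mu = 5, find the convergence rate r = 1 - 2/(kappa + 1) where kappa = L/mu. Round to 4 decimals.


Step 1: Compute the condition number.
kappa = L/mu = 161/5 = 32.2
Step 2: Compute the convergence rate.
r = 1 - 2/(kappa + 1) = 1 - 2*mu/(L + mu) = (L - mu)/(L + mu) = 156/166 = 0.9398


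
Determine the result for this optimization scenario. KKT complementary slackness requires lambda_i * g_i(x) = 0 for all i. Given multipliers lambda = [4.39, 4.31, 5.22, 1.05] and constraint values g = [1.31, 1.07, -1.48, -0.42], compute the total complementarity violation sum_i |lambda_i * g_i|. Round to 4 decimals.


KKT complementary slackness check:
lambda_1 * g_1 = 4.39 * 1.31 = 5.7509
lambda_2 * g_2 = 4.31 * 1.07 = 4.6117
lambda_3 * g_3 = 5.22 * -1.48 = -7.7256
lambda_4 * g_4 = 1.05 * -0.42 = -0.441
Total violation = 5.7509 + 4.6117 + 7.7256 + 0.441 = 18.5292


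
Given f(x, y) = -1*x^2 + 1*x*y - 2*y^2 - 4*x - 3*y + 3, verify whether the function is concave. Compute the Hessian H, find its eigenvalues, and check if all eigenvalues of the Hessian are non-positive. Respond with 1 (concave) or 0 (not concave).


The Hessian of f(x,y) = -1*x^2 + 1*x*y - 2*y^2 - 4*x - 3*y + 3 is:
H = [[-2, 1], [1, -4]]
Trace = -2 - 4 = -6
Determinant = -2*-4 - (1)^2 = 7
Discriminant = (-6)^2 - 4*7 = 8.0
Eigenvalues: lambda_1 = -4.4142, lambda_2 = -1.5858
The function is concave.

1


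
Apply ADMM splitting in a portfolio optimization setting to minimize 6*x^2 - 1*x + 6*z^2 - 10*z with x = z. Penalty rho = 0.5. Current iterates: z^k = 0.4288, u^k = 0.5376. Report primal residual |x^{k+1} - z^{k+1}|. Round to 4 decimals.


ADMM iteration with rho = 0.5, z^k = 0.4288, u^k = 0.5376
Step 1: x-update.
Minimize 6*x^2 - 1*x + (0.5/2)*(x - 0.4288 + 0.5376)^2
FOC: (2*6 + 0.5)*x = 1 + 0.5*(0.4288 - 0.5376)
x^{k+1} = 0.0756
Step 2: z-update.
Minimize 6*z^2 - 10*z + (0.5/2)*(0.0756 - z + 0.5376)^2
FOC: (2*6 + 0.5)*z = 10 + 0.5*(0.0756 + 0.5376)
z^{k+1} = 0.8245
Step 3: u-update.
u^{k+1} = 0.5376 + 0.0756 - 0.8245 = -0.2113
Step 4: Primal residual = |0.0756 - 0.8245| = 0.7489


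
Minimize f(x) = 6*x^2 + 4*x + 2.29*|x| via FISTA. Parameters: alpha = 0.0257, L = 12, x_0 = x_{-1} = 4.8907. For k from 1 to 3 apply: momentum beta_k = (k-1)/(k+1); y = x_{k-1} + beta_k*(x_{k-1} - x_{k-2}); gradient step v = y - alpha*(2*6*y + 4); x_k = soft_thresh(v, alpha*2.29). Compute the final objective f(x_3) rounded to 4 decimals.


FISTA on f(x) = 6*x^2 + 4*x + 2.29*|x|
L = 12, alpha = 0.0257
Iteration 1: beta = 0.0, y = 4.8907 + 0.0*(4.8907 - 4.8907) = 4.8907
  grad(y) = 62.6884, v = y - alpha*grad = 3.2796
  prox(v) = soft_thresh(3.2796, 0.0589) = 3.2208
Iteration 2: beta = 0.3333, y = 3.2208 + 0.3333*(3.2208 - 4.8907) = 2.6641
  grad(y) = 35.9693, v = y - alpha*grad = 1.7397
  prox(v) = soft_thresh(1.7397, 0.0589) = 1.6808
Iteration 3: beta = 0.5, y = 1.6808 + 0.5*(1.6808 - 3.2208) = 0.9109
  grad(y) = 14.9306, v = y - alpha*grad = 0.5272
  prox(v) = soft_thresh(0.5272, 0.0589) = 0.4683
f(x_3) = 6*0.4683^2 + 4*0.4683 + 2.29*|0.4683| = 4.2616


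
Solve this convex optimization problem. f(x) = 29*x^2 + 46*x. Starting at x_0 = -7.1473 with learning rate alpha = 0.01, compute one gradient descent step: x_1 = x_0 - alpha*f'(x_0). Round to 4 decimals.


We compute the gradient at x_0 and apply the update.
f'(x) = 58*x + 46
f'(-7.1473) = 58*-7.1473 + 46 = -368.5434
x_1 = -7.1473 - 0.01*-368.5434 = -3.4619


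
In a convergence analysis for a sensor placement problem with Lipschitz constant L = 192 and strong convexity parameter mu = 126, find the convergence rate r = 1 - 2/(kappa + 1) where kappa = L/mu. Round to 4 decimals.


Step 1: Compute the condition number.
kappa = L/mu = 192/126 = 1.5238
Step 2: Compute the convergence rate.
r = 1 - 2/(kappa + 1) = 1 - 2*mu/(L + mu) = (L - mu)/(L + mu) = 66/318 = 0.2075


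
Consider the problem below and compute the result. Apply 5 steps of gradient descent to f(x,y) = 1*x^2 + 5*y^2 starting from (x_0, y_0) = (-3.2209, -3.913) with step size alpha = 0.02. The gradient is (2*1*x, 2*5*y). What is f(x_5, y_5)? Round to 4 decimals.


Gradient descent on f(x,y) = 1*x^2 + 5*y^2.
Starting point: (-3.2209, -3.913), alpha = 0.02
Step 1: grad_x = 2*1*-3.2209 = -6.4418, grad_y = 2*5*-3.913 = -39.13
  x_1 = -3.2209 - 0.02*-6.4418 = -3.0921
  y_1 = -3.913 - 0.02*-39.13 = -3.1304
Step 2: grad_x = 2*1*-3.0921 = -6.1841, grad_y = 2*5*-3.1304 = -31.304
  x_2 = -3.0921 - 0.02*-6.1841 = -2.9684
  y_2 = -3.1304 - 0.02*-31.304 = -2.5043
Step 3: grad_x = 2*1*-2.9684 = -5.9368, grad_y = 2*5*-2.5043 = -25.0432
  x_3 = -2.9684 - 0.02*-5.9368 = -2.8496
  y_3 = -2.5043 - 0.02*-25.0432 = -2.0035
Step 4: grad_x = 2*1*-2.8496 = -5.6993, grad_y = 2*5*-2.0035 = -20.0346
  x_4 = -2.8496 - 0.02*-5.6993 = -2.7357
  y_4 = -2.0035 - 0.02*-20.0346 = -1.6028
Step 5: grad_x = 2*1*-2.7357 = -5.4713, grad_y = 2*5*-1.6028 = -16.0276
  x_5 = -2.7357 - 0.02*-5.4713 = -2.6262
  y_5 = -1.6028 - 0.02*-16.0276 = -1.2822
f(-2.6262, -1.2822) = 1*(-2.6262)^2 + 5*(-1.2822)^2 = 15.1174


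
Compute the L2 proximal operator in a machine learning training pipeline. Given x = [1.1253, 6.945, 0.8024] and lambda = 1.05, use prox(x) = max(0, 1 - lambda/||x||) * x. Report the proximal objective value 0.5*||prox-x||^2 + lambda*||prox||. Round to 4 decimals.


Step 1: Compute ||x||.
||x|| = 7.0812
Step 2: Compute scaling factor.
scale = max(0, 1 - 1.05/7.0812) = 0.8517
Step 3: prox(x) = [0.9584, 5.9152, 0.6834]
||prox(x)|| = 6.0312
Step 4: Proximal objective.
0.5*||prox-x||^2 = 0.5513
lambda*||prox|| = 6.3328
Total = 6.884


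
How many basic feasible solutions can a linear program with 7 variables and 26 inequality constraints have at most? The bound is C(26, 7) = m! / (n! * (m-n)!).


Each vertex corresponds to some choice of n active constraints out of m, so the number of vertices is at most C(m, n) = m! / (n!(m-n)!).
m = 26, n = 7
Numerator: 26 * 25 * 24 * 23 * 22 * 21 * 20
Denominator: 7! = 5040
C(26, 7) = 657800


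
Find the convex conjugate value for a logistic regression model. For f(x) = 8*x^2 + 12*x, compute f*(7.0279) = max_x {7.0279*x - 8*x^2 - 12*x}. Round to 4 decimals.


f*(y) = sup_x {y*x - a*x^2 - b*x} = sup_x {(y-b)*x - a*x^2}
FOC: (y - b) - 2a*x = 0 => x* = (y - b)/(2a)
x* = (7.0279 - 12)/(2*8) = -0.3108
f*(7.0279) = (y-b)^2/(4a) = (7.0279 - 12)^2/(4*8)
= 24.7218/32 = 0.7726


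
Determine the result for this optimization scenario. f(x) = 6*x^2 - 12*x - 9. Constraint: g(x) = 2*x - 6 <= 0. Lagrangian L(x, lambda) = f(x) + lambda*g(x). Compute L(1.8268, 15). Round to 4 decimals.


Step 1: Evaluate f(x).
f(1.8268) = 6*1.8268^2 - 12*1.8268 - 9 = -10.8984
Step 2: Evaluate g(x).
g(1.8268) = 2*1.8268 - 6 = -2.3464
Step 3: Compute Lagrangian.
L = -10.8984 + 15*-2.3464 = -46.0944


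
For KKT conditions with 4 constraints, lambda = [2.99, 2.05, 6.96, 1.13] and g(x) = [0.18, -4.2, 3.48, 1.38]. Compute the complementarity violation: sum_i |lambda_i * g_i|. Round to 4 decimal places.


KKT complementary slackness check:
lambda_1 * g_1 = 2.99 * 0.18 = 0.5382
lambda_2 * g_2 = 2.05 * -4.2 = -8.61
lambda_3 * g_3 = 6.96 * 3.48 = 24.2208
lambda_4 * g_4 = 1.13 * 1.38 = 1.5594
Total violation = 0.5382 + 8.61 + 24.2208 + 1.5594 = 34.9284


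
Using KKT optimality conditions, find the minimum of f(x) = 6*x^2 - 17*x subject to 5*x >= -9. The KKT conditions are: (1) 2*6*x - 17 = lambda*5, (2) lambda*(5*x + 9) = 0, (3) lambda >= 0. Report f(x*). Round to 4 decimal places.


Step 1: Try lambda = 0 (constraint inactive).
Stationarity: 2*6*x - 17 = 0
x* = 17/(2*6) = 17/12 = 1.4167 (rounded; the exact value 17/12 is used below)
Check constraint: 5*1.4167 = 7.0835 >= -9 -- satisfied.
Step 2: Compute optimal value.
f(x*) = 6*(17/12)^2 - 17*(17/12) = -12.0417


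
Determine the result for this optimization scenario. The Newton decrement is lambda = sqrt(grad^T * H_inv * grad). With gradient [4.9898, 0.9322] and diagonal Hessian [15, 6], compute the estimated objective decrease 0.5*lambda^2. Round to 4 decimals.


Step 1: H is diagonal, so H^(-1) * g = [0.3327, 0.1554].
Step 2: g^T H^(-1) g = sum_i g_i^2 / H_ii
  = (4.9898)^2/15 + (0.9322)^2/6
  = 1.6599 + 0.1448 = 1.8047
Step 3: Objective decrease = 0.5 * g^T H^(-1) g = 0.9024


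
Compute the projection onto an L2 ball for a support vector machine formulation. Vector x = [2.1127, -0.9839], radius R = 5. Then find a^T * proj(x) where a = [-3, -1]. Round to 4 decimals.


Step 1: Compute ||x|| (intermediates to 6 decimals).
||x|| = sqrt(2.1127^2 + (-0.9839)^2) = 2.330571
Step 2: Project.
Since ||x|| <= R, proj = x (no scaling needed).
proj(x) = [2.1127, -0.9839]
Step 3: Dot product.
a^T * proj(x) = -3*2.1127 - 1*(-0.9839) = -5.3542


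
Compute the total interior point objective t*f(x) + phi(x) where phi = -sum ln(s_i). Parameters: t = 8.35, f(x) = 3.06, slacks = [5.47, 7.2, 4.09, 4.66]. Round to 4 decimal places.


Step 1: Compute log-barrier.
ln values: [1.6993, 1.9741, 1.4085, 1.539]
phi = -(1.6993 + 1.9741 + 1.4085 + 1.539) = -6.6209
Step 2: Compute augmented objective.
t*f(x) = 8.35*3.06 = 25.551
Total = 25.551 - 6.6209 = 18.9301


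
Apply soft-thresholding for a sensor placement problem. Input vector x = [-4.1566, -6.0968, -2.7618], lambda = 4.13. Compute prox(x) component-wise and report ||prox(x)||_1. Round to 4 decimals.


Soft-thresholding with lambda = 4.13:
prox(-4.1566) = sign(-4.1566)*max(|-4.1566| - 4.13, 0) = -0.0266
prox(-6.0968) = sign(-6.0968)*max(|-6.0968| - 4.13, 0) = -1.9668
prox(-2.7618) = sign(-2.7618)*max(|-2.7618| - 4.13, 0) = 0.0
prox(x) = [-0.0266, -1.9668, 0.0]
||prox(x)||_1 = 0.0266 + 1.9668 + 0.0 = 1.9934


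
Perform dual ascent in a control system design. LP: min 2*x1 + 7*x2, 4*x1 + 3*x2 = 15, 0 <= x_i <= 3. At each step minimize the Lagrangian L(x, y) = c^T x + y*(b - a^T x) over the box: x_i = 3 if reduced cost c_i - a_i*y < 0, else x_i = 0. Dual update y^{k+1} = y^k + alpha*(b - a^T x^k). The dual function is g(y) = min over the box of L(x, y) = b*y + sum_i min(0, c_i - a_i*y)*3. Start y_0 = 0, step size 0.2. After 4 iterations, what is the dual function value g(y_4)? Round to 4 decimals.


Dual ascent for LP: min 2*x1 + 7*x2, 4*x1 + 3*x2 = 15, 0 <= x_i <= 3
Step 1: y^k = 0.0, reduced costs: (2.0, 7.0)
  x^k = (0.0, 0.0), subgradient = b - a^T x = 15.0
  y^{k+1} = 0.0 + 0.2*15.0 = 3.0
Step 2: y^k = 3.0, reduced costs: (-10.0, -2.0)
  x^k = (3.0, 3.0), subgradient = b - a^T x = -6.0
  y^{k+1} = 3.0 + 0.2*-6.0 = 1.8
Step 3: y^k = 1.8, reduced costs: (-5.2, 1.6)
  x^k = (3.0, 0.0), subgradient = b - a^T x = 3.0
  y^{k+1} = 1.8 + 0.2*3.0 = 2.4
Step 4: y^k = 2.4, reduced costs: (-7.6, -0.2)
  x^k = (3.0, 3.0), subgradient = b - a^T x = -6.0
  y^{k+1} = 2.4 + 0.2*-6.0 = 1.2
Dual objective at y_4 = 1.2: reduced costs (-2.8, 3.4), box minimizer x = (3.0, 0.0)
g(y_4) = b*y + (c1 - a1*y)*x1 + (c2 - a2*y)*x2 = 15*1.2 + (-2.8)*3.0 + 3.4*0.0 = 18.0 - 8.4 + 0.0 = 9.6


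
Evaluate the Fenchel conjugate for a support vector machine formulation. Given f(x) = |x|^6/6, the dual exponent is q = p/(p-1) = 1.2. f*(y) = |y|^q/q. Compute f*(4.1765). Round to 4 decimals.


The conjugate exponent q satisfies 1/p + 1/q = 1.
p = 6, so q = 6/(6 - 1) = 1.2
|y|^q = 4.1765^1.2 = 5.5587
f*(4.1765) = 5.5587 / 1.2 = 4.6323


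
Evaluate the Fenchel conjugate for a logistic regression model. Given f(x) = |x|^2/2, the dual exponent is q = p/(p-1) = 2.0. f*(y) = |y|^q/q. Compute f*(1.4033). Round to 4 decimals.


The conjugate exponent q satisfies 1/p + 1/q = 1.
p = 2, so q = 2/(2 - 1) = 2.0
|y|^q = 1.4033^2.0 = 1.9693
f*(1.4033) = 1.9693 / 2.0 = 0.9846


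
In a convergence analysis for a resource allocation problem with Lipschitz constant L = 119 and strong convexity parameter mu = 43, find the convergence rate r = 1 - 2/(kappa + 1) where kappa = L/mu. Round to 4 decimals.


Step 1: Compute the condition number.
kappa = L/mu = 119/43 = 2.7674
Step 2: Compute the convergence rate.
r = 1 - 2/(kappa + 1) = 1 - 2*mu/(L + mu) = (L - mu)/(L + mu) = 76/162 = 0.4691


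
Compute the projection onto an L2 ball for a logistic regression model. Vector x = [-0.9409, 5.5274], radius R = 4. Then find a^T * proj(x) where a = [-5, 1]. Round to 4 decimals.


Step 1: Compute ||x|| (intermediates to 6 decimals).
||x|| = sqrt((-0.9409)^2 + 5.5274^2) = 5.60691
Step 2: Project.
Since ||x|| > R, scale = R/||x|| = 4/5.60691 = 0.713405, proj(x) = scale * x
proj(x) = [-0.671243, 3.943275]
Step 3: Dot product.
a^T * proj(x) = -5*(-0.671243) + 1*3.943275 = 7.2995


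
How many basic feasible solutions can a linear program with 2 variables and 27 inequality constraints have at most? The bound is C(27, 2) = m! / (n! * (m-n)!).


Each vertex corresponds to some choice of n active constraints out of m, so the number of vertices is at most C(m, n) = m! / (n!(m-n)!).
m = 27, n = 2
Numerator: 27 * 26
Denominator: 2! = 2
C(27, 2) = 351


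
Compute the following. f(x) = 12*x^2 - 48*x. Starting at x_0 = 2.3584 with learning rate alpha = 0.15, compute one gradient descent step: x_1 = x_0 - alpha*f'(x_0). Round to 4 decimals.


We compute the gradient at x_0 and apply the update.
f'(x) = 24*x - 48
f'(2.3584) = 24*2.3584 - 48 = 8.6016
x_1 = 2.3584 - 0.15*8.6016 = 1.0682


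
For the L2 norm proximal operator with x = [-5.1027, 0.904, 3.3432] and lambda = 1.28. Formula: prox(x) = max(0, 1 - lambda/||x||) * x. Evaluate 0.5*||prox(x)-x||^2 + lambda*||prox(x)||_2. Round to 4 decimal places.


Step 1: Compute ||x||.
||x|| = 6.167
Step 2: Compute scaling factor.
scale = max(0, 1 - 1.28/6.167) = 0.7924
Step 3: prox(x) = [-4.0436, 0.7164, 2.6493]
||prox(x)|| = 4.887
Step 4: Proximal objective.
0.5*||prox-x||^2 = 0.8192
lambda*||prox|| = 6.2554
Total = 7.0745


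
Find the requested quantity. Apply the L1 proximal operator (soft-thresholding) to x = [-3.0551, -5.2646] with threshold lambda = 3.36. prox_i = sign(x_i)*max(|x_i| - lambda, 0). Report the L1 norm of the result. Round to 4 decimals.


Soft-thresholding with lambda = 3.36:
prox(-3.0551) = sign(-3.0551)*max(|-3.0551| - 3.36, 0) = 0.0
prox(-5.2646) = sign(-5.2646)*max(|-5.2646| - 3.36, 0) = -1.9046
prox(x) = [0.0, -1.9046]
||prox(x)||_1 = 0.0 + 1.9046 = 1.9046


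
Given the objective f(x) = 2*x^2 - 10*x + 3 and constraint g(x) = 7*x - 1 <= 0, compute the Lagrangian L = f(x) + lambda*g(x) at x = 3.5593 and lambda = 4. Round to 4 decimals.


Step 1: Evaluate f(x).
f(3.5593) = 2*3.5593^2 - 10*3.5593 + 3 = -7.2558
Step 2: Evaluate g(x).
g(3.5593) = 7*3.5593 - 1 = 23.9151
Step 3: Compute Lagrangian.
L = -7.2558 + 4*23.9151 = 88.4046


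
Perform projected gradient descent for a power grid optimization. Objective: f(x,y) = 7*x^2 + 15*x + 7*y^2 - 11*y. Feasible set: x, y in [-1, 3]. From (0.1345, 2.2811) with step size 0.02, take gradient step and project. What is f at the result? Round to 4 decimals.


Step 1: Compute gradient at (0.1345, 2.2811).
grad_x = 2*7*0.1345 + 15 = 16.883
grad_y = 2*7*2.2811 - 11 = 20.9354
Step 2: Gradient step.
x_raw = 0.1345 - 0.02*16.883 = -0.2032
y_raw = 2.2811 - 0.02*20.9354 = 1.8624
Step 3: Project onto [-1, 3].
x_proj = clip(-0.2032) = -0.2032
y_proj = clip(1.8624) = 1.8624
Step 4: Evaluate f.
f(-0.2032, 1.8624) = 1.0347


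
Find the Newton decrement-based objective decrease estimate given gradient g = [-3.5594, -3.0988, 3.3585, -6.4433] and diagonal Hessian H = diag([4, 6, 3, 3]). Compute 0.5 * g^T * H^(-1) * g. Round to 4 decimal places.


Step 1: H is diagonal, so H^(-1) * g = [-0.8899, -0.5165, 1.1195, -2.1478].
Step 2: g^T H^(-1) g = sum_i g_i^2 / H_ii
  = (-3.5594)^2/4 + (-3.0988)^2/6 + (3.3585)^2/3 + (-6.4433)^2/3
  = 3.1673 + 1.6004 + 3.7598 + 13.8387 = 22.3663
Step 3: Objective decrease = 0.5 * g^T H^(-1) g = 11.1832
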